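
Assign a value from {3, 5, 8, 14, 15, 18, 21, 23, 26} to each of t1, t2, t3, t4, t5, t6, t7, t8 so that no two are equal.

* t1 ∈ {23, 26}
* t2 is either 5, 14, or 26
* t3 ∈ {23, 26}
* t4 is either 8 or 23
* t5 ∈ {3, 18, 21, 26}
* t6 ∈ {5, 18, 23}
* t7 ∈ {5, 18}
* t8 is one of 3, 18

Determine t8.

3

The 8 variables together cover exactly {3, 5, 8, 14, 18, 21, 23, 26} — 8 values for 8 variables — and 8 appears only in t4's list, so t4 = 8.
The 7 still-open variables draw from only 7 values {3, 5, 14, 18, 21, 23, 26}, so each is used; only t2 can be 14, hence t2 = 14.
Among the 6 still-open variables, 21 fits only t5 (and all 6 values in {3, 5, 18, 21, 23, 26} must be used), so t5 = 21.
Among the 5 still-open variables, 3 fits only t8 (and all 5 values in {3, 5, 18, 23, 26} must be used), so t8 = 3.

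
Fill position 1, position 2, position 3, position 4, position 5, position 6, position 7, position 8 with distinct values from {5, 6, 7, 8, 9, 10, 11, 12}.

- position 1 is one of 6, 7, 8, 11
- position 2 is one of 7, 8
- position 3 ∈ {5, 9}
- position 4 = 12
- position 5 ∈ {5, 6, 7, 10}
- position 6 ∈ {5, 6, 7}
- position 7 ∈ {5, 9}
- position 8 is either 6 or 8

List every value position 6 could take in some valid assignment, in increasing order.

6, 7

position 4 must be 12 (only option left).
Among the 7 still-open variables, 10 fits only position 5 (and all 7 values in {5, 6, 7, 8, 9, 10, 11} must be used), so position 5 = 10.
The 6 still-open variables together cover exactly {5, 6, 7, 8, 9, 11} — 6 values for 6 variables — and 11 appears only in position 1's list, so position 1 = 11.
The 2 variables position 3 and position 7 are confined to {5, 9}, which locks those values in; drop them from position 6.
No further eliminations apply; position 6 can still be any of 6, 7.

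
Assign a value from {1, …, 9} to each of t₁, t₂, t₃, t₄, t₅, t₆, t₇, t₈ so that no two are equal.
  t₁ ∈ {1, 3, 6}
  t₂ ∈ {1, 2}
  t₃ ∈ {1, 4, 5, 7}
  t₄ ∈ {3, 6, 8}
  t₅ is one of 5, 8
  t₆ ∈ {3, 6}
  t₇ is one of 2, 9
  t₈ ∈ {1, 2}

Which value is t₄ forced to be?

t₂ and t₈ share exactly the 2 values {1, 2}; by pigeonhole those values go to them, so strike 1, 2 from t₁, t₃, t₇.
t₇ must be 9 (only option left).
The 2 variables t₁ and t₆ are confined to {3, 6}, which locks those values in; drop them from t₄.
So t₄ = 8.

8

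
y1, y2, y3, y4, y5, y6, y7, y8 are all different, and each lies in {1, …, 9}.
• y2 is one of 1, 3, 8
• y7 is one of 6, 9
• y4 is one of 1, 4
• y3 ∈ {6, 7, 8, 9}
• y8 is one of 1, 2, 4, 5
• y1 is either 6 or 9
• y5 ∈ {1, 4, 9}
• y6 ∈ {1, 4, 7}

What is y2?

3

The 2 variables y1 and y7 are confined to {6, 9}, which locks those values in; drop them from y3, y5.
The 2 variables y4 and y5 are confined to {1, 4}, which locks those values in; drop them from y2, y6, y8.
y6's domain is down to {7}, so y6 = 7. Eliminate 7 elsewhere: y3.
y3 has just one choice, so y3 = 8. Remove 8 from y2.
So y2 = 3.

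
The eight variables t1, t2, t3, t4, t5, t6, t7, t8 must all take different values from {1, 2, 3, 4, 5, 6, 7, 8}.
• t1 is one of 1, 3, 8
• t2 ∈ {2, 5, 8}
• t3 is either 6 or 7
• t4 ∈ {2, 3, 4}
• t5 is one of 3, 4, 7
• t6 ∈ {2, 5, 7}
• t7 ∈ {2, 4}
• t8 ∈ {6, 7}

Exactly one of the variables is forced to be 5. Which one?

The 8 variables draw from only 8 values {1, 2, 3, 4, 5, 6, 7, 8}, so each is used; only t1 can be 1, hence t1 = 1.
The 7 still-open variables together cover exactly {2, 3, 4, 5, 6, 7, 8} — 7 values for 7 variables — and 8 appears only in t2's list, so t2 = 8.
Among the 6 still-open variables, 5 fits only t6 (and all 6 values in {2, 3, 4, 5, 6, 7} must be used), so t6 = 5.

t6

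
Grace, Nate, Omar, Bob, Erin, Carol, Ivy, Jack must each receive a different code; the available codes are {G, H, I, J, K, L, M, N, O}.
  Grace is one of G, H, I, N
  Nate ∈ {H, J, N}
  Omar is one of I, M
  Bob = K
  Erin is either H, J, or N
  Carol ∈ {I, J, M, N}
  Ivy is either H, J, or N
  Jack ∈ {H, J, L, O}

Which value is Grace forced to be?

Bob has just one choice, so Bob = K.
Nate, Erin, Ivy share exactly the 3 values {H, J, N}; by pigeonhole those values go to them, so strike H, J, N from Grace, Carol, Jack.
The 2 variables Omar and Carol are confined to {I, M}, which locks those values in; drop them from Grace.
So Grace = G.

G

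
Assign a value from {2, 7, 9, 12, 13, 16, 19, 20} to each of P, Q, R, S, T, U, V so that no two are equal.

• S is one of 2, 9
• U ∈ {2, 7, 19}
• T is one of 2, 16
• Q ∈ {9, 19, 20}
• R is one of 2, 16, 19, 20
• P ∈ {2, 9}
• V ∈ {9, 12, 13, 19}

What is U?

7

P and S share exactly the 2 values {2, 9}; by pigeonhole those values go to them, so strike 2, 9 from Q, R, T, U, V.
T must be 16 (only option left). So R can't be 16.
The 2 variables Q and R are confined to {19, 20}, which locks those values in; drop them from U, V.
So U = 7.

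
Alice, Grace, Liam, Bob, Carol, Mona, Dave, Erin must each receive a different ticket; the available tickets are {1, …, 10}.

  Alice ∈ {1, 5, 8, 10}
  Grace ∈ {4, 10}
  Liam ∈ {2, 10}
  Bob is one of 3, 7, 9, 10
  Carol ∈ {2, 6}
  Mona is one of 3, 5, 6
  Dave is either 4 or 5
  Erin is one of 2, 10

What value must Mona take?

3

Liam and Erin share exactly the 2 values {2, 10}; by pigeonhole those values go to them, so strike 2, 10 from Alice, Grace, Bob, Carol.
Grace must be 4 (only option left). Remove 4 from Dave.
Carol's domain is down to {6}, so Carol = 6. Strike 6 from Mona.
Dave has just one choice, so Dave = 5. Eliminate 5 elsewhere: Alice, Mona.
So Mona = 3.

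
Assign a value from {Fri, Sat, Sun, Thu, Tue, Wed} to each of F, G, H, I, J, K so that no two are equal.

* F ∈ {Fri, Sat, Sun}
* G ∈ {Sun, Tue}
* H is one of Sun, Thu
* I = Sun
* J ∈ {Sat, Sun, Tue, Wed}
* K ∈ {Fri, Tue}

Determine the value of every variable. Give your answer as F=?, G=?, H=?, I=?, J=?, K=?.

F=Sat, G=Tue, H=Thu, I=Sun, J=Wed, K=Fri

I's domain is down to {Sun}, so I = Sun. Strike Sun from F, G, H, J.
G's domain is down to {Tue}, so G = Tue. Remove Tue from J, K.
H has just one choice, so H = Thu.
K has just one choice, so K = Fri. Strike Fri from F.
F must be Sat (only option left). Strike Sat from J.
J must be Wed (only option left).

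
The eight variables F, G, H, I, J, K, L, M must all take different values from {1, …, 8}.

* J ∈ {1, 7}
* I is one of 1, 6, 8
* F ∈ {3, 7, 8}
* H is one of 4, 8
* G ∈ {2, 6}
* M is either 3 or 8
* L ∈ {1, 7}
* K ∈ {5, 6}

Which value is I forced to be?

The 8 variables together cover exactly {1, 2, 3, 4, 5, 6, 7, 8} — 8 values for 8 variables — and 2 appears only in G's list, so G = 2.
The 7 still-open variables draw from only 7 values {1, 3, 4, 5, 6, 7, 8}, so each is used; only H can be 4, hence H = 4.
Among the 6 still-open variables, 5 fits only K (and all 6 values in {1, 3, 5, 6, 7, 8} must be used), so K = 5.
Among the 5 still-open variables, 6 fits only I (and all 5 values in {1, 3, 6, 7, 8} must be used), so I = 6.

6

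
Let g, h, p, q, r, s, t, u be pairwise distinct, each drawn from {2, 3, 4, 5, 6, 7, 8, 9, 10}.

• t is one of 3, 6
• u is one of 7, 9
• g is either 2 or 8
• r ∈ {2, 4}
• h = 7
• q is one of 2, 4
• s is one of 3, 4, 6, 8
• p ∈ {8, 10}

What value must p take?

h must be 7 (only option left). Strike 7 from u.
That leaves u = 9.
The 6 still-open variables draw from only 6 values {2, 3, 4, 6, 8, 10}, so each is used; only p can be 10, hence p = 10.

10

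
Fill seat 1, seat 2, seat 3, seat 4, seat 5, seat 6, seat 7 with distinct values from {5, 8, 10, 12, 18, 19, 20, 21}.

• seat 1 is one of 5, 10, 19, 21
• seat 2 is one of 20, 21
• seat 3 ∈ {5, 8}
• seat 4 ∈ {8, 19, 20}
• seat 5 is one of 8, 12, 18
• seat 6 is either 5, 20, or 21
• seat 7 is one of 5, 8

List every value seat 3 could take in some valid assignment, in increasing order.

5, 8

seat 3 and seat 7 share exactly the 2 values {5, 8}; by pigeonhole those values go to them, so strike 5, 8 from seat 1, seat 4, seat 5, seat 6.
seat 2 and seat 6 between them cover only {20, 21} — a naked pair. Remove those values from seat 1, seat 4.
seat 4 has just one choice, so seat 4 = 19. Eliminate 19 elsewhere: seat 1.
seat 1's domain is down to {10}, so seat 1 = 10.
No further eliminations apply; seat 3 can still be any of 5, 8.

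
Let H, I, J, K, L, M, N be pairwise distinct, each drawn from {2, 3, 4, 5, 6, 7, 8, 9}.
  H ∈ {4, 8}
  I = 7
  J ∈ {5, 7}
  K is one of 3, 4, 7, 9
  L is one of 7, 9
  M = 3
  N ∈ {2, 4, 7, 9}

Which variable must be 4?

I's domain is down to {7}, so I = 7. So J, K, L, N can't be 7.
J has just one choice, so J = 5.
L's domain is down to {9}, so L = 9. Remove 9 from K, N.
M has just one choice, so M = 3. Eliminate 3 elsewhere: K.
So 4 goes to K.

K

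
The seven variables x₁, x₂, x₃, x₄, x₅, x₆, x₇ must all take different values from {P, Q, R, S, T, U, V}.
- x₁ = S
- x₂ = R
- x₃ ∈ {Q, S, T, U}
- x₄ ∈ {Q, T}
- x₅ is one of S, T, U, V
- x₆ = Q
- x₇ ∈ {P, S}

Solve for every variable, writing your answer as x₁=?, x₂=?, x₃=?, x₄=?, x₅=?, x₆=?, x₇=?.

x₁'s domain is down to {S}, so x₁ = S. Strike S from x₃, x₅, x₇.
x₂ has just one choice, so x₂ = R.
x₆'s domain is down to {Q}, so x₆ = Q. Remove Q from x₃, x₄.
x₇'s domain is down to {P}, so x₇ = P.
That leaves x₄ = T. Eliminate T elsewhere: x₃, x₅.
That leaves x₃ = U. Eliminate U elsewhere: x₅.
x₅ must be V (only option left).

x₁=S, x₂=R, x₃=U, x₄=T, x₅=V, x₆=Q, x₇=P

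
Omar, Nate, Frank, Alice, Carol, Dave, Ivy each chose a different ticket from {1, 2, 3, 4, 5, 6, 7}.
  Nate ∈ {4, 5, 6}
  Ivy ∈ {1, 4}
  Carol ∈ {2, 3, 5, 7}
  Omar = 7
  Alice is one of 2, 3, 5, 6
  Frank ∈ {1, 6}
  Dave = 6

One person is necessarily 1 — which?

Omar has just one choice, so Omar = 7. Remove 7 from Carol.
Dave's domain is down to {6}, so Dave = 6. So Nate, Frank, Alice can't be 6.
So 1 goes to Frank.

Frank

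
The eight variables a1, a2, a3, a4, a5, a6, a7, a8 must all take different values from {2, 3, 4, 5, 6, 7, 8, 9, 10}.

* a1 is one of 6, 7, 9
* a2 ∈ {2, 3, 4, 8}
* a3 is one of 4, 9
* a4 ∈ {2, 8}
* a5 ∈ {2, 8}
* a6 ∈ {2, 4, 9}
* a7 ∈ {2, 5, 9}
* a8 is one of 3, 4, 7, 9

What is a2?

3

Among the 8 variables, 5 fits only a7 (and all 8 values in {2, 3, 4, 5, 6, 7, 8, 9} must be used), so a7 = 5.
The 7 still-open variables together cover exactly {2, 3, 4, 6, 7, 8, 9} — 7 values for 7 variables — and 6 appears only in a1's list, so a1 = 6.
Among the 6 still-open variables, 7 fits only a8 (and all 6 values in {2, 3, 4, 7, 8, 9} must be used), so a8 = 7.
The 5 still-open variables draw from only 5 values {2, 3, 4, 8, 9}, so each is used; only a2 can be 3, hence a2 = 3.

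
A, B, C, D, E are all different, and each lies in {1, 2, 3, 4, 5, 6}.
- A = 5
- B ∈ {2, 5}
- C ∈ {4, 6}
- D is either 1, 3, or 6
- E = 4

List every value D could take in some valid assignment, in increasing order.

1, 3

A must be 5 (only option left). Eliminate 5 elsewhere: B.
B's domain is down to {2}, so B = 2.
That leaves E = 4. So C can't be 4.
That leaves C = 6. Eliminate 6 elsewhere: D.
No further eliminations apply; D can still be any of 1, 3.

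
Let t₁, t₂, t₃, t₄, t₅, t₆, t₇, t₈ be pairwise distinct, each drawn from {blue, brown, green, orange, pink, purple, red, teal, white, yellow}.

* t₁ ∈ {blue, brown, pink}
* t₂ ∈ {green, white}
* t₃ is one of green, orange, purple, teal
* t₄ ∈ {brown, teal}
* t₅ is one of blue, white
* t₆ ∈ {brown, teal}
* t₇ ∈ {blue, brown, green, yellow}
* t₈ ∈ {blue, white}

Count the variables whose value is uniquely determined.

3

t₄ and t₆ share exactly the 2 values {brown, teal}; by pigeonhole those values go to them, so strike brown, teal from t₁, t₃, t₇.
t₅ and t₈ share exactly the 2 values {blue, white}; by pigeonhole those values go to them, so strike blue, white from t₁, t₂, t₇.
That leaves t₁ = pink.
t₂ must be green (only option left). Eliminate green elsewhere: t₃, t₇.
t₇ has just one choice, so t₇ = yellow.
Determined: t₁=pink, t₂=green, t₇=yellow. The other variables each still have more than one consistent value. That makes 3.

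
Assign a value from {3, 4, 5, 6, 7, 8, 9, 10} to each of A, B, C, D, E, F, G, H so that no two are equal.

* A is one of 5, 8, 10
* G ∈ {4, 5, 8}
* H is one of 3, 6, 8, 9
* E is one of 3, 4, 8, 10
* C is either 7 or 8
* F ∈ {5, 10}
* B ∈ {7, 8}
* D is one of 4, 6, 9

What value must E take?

3

B and C share exactly the 2 values {7, 8}; by pigeonhole those values go to them, so strike 7, 8 from A, E, G, H.
The 2 variables A and F are confined to {5, 10}, which locks those values in; drop them from E, G.
G's domain is down to {4}, so G = 4. So D, E can't be 4.
So E = 3.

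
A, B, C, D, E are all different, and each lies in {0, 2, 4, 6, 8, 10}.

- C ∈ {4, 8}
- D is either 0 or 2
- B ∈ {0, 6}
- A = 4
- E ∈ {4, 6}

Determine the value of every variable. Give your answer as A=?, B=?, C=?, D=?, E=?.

A must be 4 (only option left). Strike 4 from C, E.
That leaves C = 8.
E's domain is down to {6}, so E = 6. Eliminate 6 elsewhere: B.
B must be 0 (only option left). So D can't be 0.
D's domain is down to {2}, so D = 2.

A=4, B=0, C=8, D=2, E=6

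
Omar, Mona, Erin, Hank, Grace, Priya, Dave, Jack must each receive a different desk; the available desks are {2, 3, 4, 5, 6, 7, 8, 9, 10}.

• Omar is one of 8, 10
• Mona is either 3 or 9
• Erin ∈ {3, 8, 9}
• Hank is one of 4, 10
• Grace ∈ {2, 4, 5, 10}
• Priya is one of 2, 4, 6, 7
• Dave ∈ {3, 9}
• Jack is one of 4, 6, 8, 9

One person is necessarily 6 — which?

Jack

Mona and Dave between them cover only {3, 9} — a naked pair. Remove those values from Erin, Jack.
That leaves Erin = 8. So Omar, Jack can't be 8.
Omar has just one choice, so Omar = 10. So Hank, Grace can't be 10.
That leaves Hank = 4. Eliminate 4 elsewhere: Grace, Priya, Jack.
So 6 goes to Jack.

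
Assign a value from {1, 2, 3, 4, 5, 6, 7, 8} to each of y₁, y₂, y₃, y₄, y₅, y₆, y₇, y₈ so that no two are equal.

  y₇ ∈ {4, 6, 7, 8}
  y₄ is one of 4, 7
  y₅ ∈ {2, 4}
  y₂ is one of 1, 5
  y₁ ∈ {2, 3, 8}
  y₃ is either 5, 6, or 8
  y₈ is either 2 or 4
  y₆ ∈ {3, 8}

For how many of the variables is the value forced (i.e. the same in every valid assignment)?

4

The 8 variables draw from only 8 values {1, 2, 3, 4, 5, 6, 7, 8}, so each is used; only y₂ can be 1, hence y₂ = 1.
The 7 still-open variables together cover exactly {2, 3, 4, 5, 6, 7, 8} — 7 values for 7 variables — and 5 appears only in y₃'s list, so y₃ = 5.
Among the 6 still-open variables, 6 fits only y₇ (and all 6 values in {2, 3, 4, 6, 7, 8} must be used), so y₇ = 6.
Among the 5 still-open variables, 7 fits only y₄ (and all 5 values in {2, 3, 4, 7, 8} must be used), so y₄ = 7.
The 2 variables y₅ and y₈ are confined to {2, 4}, which locks those values in; drop them from y₁.
Determined: y₂=1, y₃=5, y₄=7, y₇=6. The other variables each still have more than one consistent value. That makes 4.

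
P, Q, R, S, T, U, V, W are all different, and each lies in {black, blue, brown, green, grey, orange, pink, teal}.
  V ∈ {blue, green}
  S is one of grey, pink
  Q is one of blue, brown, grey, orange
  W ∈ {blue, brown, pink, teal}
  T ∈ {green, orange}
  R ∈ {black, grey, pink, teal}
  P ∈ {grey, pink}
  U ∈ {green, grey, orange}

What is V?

blue

The 8 variables together cover exactly {black, blue, brown, green, grey, orange, pink, teal} — 8 values for 8 variables — and black appears only in R's list, so R = black.
The 7 still-open variables together cover exactly {blue, brown, green, grey, orange, pink, teal} — 7 values for 7 variables — and teal appears only in W's list, so W = teal.
The 6 still-open variables draw from only 6 values {blue, brown, green, grey, orange, pink}, so each is used; only Q can be brown, hence Q = brown.
Among the 5 still-open variables, blue fits only V (and all 5 values in {blue, green, grey, orange, pink} must be used), so V = blue.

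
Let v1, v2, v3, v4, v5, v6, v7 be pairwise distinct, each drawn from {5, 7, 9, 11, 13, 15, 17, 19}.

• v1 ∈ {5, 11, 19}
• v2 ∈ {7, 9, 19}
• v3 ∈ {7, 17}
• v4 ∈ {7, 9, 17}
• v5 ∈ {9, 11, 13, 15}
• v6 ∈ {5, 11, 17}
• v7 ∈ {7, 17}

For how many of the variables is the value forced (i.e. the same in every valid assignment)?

The 2 variables v3 and v7 are confined to {7, 17}, which locks those values in; drop them from v2, v4, v6.
That leaves v4 = 9. So v2, v5 can't be 9.
v2 must be 19 (only option left). Strike 19 from v1.
The 2 variables v1 and v6 are confined to {5, 11}, which locks those values in; drop them from v5.
Determined: v2=19, v4=9. The other variables each still have more than one consistent value. That makes 2.

2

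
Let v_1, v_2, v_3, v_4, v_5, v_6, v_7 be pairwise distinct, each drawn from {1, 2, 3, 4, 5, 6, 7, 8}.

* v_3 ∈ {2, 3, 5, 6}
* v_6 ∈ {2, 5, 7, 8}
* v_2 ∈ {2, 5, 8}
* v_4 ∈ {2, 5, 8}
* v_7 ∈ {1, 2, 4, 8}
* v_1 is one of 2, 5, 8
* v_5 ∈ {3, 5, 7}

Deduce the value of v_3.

6

v_1, v_2, v_4 between them cover only {2, 5, 8} — a naked triple. Remove those values from v_3, v_5, v_6, v_7.
That leaves v_6 = 7. So v_5 can't be 7.
v_5 must be 3 (only option left). Remove 3 from v_3.
So v_3 = 6.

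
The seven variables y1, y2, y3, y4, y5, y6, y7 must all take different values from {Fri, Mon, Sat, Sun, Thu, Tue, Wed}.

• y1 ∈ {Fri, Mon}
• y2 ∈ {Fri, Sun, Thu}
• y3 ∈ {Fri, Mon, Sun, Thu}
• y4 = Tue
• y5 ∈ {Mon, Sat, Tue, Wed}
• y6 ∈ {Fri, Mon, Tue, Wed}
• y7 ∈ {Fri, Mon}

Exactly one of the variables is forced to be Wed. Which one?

y6

y4 has just one choice, so y4 = Tue. So y5, y6 can't be Tue.
Among the 6 still-open variables, Sat fits only y5 (and all 6 values in {Fri, Mon, Sat, Sun, Thu, Wed} must be used), so y5 = Sat.
Among the 5 still-open variables, Wed fits only y6 (and all 5 values in {Fri, Mon, Sun, Thu, Wed} must be used), so y6 = Wed.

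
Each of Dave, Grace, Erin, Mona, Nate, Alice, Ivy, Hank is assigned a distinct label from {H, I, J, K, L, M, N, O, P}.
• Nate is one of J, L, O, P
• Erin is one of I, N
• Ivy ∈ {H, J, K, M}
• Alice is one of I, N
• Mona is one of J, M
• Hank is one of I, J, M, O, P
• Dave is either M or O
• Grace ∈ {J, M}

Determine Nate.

L

Grace and Mona share exactly the 2 values {J, M}; by pigeonhole those values go to them, so strike J, M from Dave, Nate, Ivy, Hank.
Dave has just one choice, so Dave = O. Strike O from Nate, Hank.
Erin and Alice share exactly the 2 values {I, N}; by pigeonhole those values go to them, so strike I, N from Hank.
That leaves Hank = P. Remove P from Nate.
So Nate = L.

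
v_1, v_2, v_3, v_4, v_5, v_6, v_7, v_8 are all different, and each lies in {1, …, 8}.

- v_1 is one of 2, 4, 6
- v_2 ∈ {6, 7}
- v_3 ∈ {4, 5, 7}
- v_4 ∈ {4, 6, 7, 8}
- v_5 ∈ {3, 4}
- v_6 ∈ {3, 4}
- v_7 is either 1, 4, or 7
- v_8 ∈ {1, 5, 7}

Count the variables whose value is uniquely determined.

Among the 8 variables, 2 fits only v_1 (and all 8 values in {1, 2, 3, 4, 5, 6, 7, 8} must be used), so v_1 = 2.
Among the 7 still-open variables, 8 fits only v_4 (and all 7 values in {1, 3, 4, 5, 6, 7, 8} must be used), so v_4 = 8.
The 6 still-open variables draw from only 6 values {1, 3, 4, 5, 6, 7}, so each is used; only v_2 can be 6, hence v_2 = 6.
The 2 variables v_5 and v_6 are confined to {3, 4}, which locks those values in; drop them from v_3, v_7.
Determined: v_1=2, v_2=6, v_4=8. The other variables each still have more than one consistent value. That makes 3.

3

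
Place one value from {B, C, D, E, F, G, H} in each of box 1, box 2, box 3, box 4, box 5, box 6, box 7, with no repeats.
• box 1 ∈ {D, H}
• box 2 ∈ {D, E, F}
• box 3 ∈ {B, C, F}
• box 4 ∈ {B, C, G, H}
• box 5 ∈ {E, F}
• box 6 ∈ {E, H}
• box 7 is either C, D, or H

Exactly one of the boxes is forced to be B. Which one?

box 3

The 7 variables together cover exactly {B, C, D, E, F, G, H} — 7 values for 7 variables — and G appears only in box 4's list, so box 4 = G.
The 6 still-open variables draw from only 6 values {B, C, D, E, F, H}, so each is used; only box 3 can be B, hence box 3 = B.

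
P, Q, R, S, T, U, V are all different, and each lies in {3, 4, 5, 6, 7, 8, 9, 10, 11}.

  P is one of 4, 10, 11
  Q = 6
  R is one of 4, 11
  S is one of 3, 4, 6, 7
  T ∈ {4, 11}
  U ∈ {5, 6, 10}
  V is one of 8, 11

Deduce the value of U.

Q must be 6 (only option left). Eliminate 6 elsewhere: S, U.
The 2 variables R and T are confined to {4, 11}, which locks those values in; drop them from P, S, V.
That leaves P = 10. Eliminate 10 elsewhere: U.
So U = 5.

5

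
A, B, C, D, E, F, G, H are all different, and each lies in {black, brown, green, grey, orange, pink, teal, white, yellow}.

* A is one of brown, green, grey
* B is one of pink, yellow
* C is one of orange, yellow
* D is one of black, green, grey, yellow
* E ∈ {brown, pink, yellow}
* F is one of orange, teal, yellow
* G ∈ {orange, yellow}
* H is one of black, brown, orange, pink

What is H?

The 8 variables together cover exactly {black, brown, green, grey, orange, pink, teal, yellow} — 8 values for 8 variables — and teal appears only in F's list, so F = teal.
The 2 variables C and G are confined to {orange, yellow}, which locks those values in; drop them from B, D, E, H.
B must be pink (only option left). Eliminate pink elsewhere: E, H.
E must be brown (only option left). Eliminate brown elsewhere: A, H.
So H = black.

black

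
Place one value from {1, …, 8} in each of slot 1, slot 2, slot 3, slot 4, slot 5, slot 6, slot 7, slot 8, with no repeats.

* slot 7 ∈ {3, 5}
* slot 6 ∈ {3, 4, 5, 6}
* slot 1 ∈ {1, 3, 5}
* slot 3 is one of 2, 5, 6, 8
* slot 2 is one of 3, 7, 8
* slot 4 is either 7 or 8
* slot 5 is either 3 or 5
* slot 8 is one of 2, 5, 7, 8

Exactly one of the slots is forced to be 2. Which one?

slot 8

The 8 variables draw from only 8 values {1, 2, 3, 4, 5, 6, 7, 8}, so each is used; only slot 1 can be 1, hence slot 1 = 1.
The 7 still-open variables draw from only 7 values {2, 3, 4, 5, 6, 7, 8}, so each is used; only slot 6 can be 4, hence slot 6 = 4.
The 6 still-open variables together cover exactly {2, 3, 5, 6, 7, 8} — 6 values for 6 variables — and 6 appears only in slot 3's list, so slot 3 = 6.
The 5 still-open variables draw from only 5 values {2, 3, 5, 7, 8}, so each is used; only slot 8 can be 2, hence slot 8 = 2.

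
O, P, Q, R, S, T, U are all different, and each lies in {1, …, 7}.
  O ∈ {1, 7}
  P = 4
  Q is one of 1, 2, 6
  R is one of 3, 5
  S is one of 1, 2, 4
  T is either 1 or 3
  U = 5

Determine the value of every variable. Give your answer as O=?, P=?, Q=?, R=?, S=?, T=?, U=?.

P's domain is down to {4}, so P = 4. So S can't be 4.
U must be 5 (only option left). So R can't be 5.
That leaves R = 3. Strike 3 from T.
T has just one choice, so T = 1. So O, Q, S can't be 1.
O must be 7 (only option left).
S has just one choice, so S = 2. Strike 2 from Q.
Q's domain is down to {6}, so Q = 6.

O=7, P=4, Q=6, R=3, S=2, T=1, U=5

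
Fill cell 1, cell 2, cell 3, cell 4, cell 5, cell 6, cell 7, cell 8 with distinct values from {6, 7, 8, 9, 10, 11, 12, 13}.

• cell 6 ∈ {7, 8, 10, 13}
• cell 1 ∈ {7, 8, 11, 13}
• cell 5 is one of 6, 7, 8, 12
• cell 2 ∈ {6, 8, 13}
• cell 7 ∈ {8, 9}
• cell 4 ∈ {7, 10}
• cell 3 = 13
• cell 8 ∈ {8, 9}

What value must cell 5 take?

cell 3 must be 13 (only option left). Remove 13 from cell 1, cell 2, cell 6.
The 7 still-open variables together cover exactly {6, 7, 8, 9, 10, 11, 12} — 7 values for 7 variables — and 11 appears only in cell 1's list, so cell 1 = 11.
Among the 6 still-open variables, 12 fits only cell 5 (and all 6 values in {6, 7, 8, 9, 10, 12} must be used), so cell 5 = 12.

12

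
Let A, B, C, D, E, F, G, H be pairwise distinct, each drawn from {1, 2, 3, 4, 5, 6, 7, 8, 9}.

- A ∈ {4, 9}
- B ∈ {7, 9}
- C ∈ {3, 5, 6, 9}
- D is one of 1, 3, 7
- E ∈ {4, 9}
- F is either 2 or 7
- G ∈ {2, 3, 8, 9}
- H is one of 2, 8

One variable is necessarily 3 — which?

A and E share exactly the 2 values {4, 9}; by pigeonhole those values go to them, so strike 4, 9 from B, C, G.
B's domain is down to {7}, so B = 7. Strike 7 from D, F.
F must be 2 (only option left). Eliminate 2 elsewhere: G, H.
H must be 8 (only option left). So G can't be 8.
So 3 goes to G.

G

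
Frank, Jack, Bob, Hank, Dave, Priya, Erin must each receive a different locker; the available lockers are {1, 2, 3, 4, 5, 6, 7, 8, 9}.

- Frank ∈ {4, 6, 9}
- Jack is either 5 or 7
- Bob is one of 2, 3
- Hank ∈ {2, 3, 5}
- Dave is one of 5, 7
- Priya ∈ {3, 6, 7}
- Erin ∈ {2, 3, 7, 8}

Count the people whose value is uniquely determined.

2

Jack and Dave share exactly the 2 values {5, 7}; by pigeonhole those values go to them, so strike 5, 7 from Hank, Priya, Erin.
Bob and Hank between them cover only {2, 3} — a naked pair. Remove those values from Priya, Erin.
Priya has just one choice, so Priya = 6. So Frank can't be 6.
Erin has just one choice, so Erin = 8.
Determined: Priya=6, Erin=8. The other people each still have more than one consistent value. That makes 2.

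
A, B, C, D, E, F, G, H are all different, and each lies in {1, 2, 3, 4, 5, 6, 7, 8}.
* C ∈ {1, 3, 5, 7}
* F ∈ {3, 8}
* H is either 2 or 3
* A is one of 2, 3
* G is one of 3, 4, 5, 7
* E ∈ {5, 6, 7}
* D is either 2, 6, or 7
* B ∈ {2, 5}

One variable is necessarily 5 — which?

Among the 8 variables, 1 fits only C (and all 8 values in {1, 2, 3, 4, 5, 6, 7, 8} must be used), so C = 1.
Among the 7 still-open variables, 4 fits only G (and all 7 values in {2, 3, 4, 5, 6, 7, 8} must be used), so G = 4.
Among the 6 still-open variables, 8 fits only F (and all 6 values in {2, 3, 5, 6, 7, 8} must be used), so F = 8.
A and H share exactly the 2 values {2, 3}; by pigeonhole those values go to them, so strike 2, 3 from B, D.
So 5 goes to B.

B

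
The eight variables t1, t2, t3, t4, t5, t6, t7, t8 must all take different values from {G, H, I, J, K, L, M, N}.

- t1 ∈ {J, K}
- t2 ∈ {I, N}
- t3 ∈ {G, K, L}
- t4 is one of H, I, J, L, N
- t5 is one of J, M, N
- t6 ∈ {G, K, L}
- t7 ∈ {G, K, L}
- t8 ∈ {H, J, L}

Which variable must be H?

t8

Among the 8 variables, M fits only t5 (and all 8 values in {G, H, I, J, K, L, M, N} must be used), so t5 = M.
t3, t6, t7 share exactly the 3 values {G, K, L}; by pigeonhole those values go to them, so strike G, K, L from t1, t4, t8.
t1's domain is down to {J}, so t1 = J. Strike J from t4, t8.
So H goes to t8.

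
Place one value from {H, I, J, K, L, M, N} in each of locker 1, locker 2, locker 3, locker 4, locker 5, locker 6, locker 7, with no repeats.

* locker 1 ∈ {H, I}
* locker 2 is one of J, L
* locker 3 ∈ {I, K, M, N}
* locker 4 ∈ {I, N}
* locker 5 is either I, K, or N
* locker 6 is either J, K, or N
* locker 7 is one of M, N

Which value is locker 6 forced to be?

The 7 variables draw from only 7 values {H, I, J, K, L, M, N}, so each is used; only locker 1 can be H, hence locker 1 = H.
Among the 6 still-open variables, L fits only locker 2 (and all 6 values in {I, J, K, L, M, N} must be used), so locker 2 = L.
The 5 still-open variables together cover exactly {I, J, K, M, N} — 5 values for 5 variables — and J appears only in locker 6's list, so locker 6 = J.

J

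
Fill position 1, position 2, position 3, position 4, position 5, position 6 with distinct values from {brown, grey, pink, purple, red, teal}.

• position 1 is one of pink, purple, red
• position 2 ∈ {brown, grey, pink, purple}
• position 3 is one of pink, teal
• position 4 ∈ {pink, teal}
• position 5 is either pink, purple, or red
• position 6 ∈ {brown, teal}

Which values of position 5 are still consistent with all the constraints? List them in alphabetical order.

purple, red

The 6 variables together cover exactly {brown, grey, pink, purple, red, teal} — 6 values for 6 variables — and grey appears only in position 2's list, so position 2 = grey.
The 5 still-open variables together cover exactly {brown, pink, purple, red, teal} — 5 values for 5 variables — and brown appears only in position 6's list, so position 6 = brown.
The 2 variables position 3 and position 4 are confined to {pink, teal}, which locks those values in; drop them from position 1, position 5.
No further eliminations apply; position 5 can still be any of purple, red.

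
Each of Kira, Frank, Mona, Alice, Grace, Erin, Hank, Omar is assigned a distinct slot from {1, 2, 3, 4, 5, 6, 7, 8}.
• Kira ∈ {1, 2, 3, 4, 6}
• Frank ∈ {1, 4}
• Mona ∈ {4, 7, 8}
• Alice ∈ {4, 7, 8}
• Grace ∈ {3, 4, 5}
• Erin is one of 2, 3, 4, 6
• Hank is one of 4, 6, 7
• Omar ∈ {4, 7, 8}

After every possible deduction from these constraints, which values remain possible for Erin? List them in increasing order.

The 8 variables draw from only 8 values {1, 2, 3, 4, 5, 6, 7, 8}, so each is used; only Grace can be 5, hence Grace = 5.
Mona, Alice, Omar share exactly the 3 values {4, 7, 8}; by pigeonhole those values go to them, so strike 4, 7, 8 from Kira, Frank, Erin, Hank.
Frank's domain is down to {1}, so Frank = 1. Eliminate 1 elsewhere: Kira.
That leaves Hank = 6. Remove 6 from Kira, Erin.
No further eliminations apply; Erin can still be any of 2, 3.

2, 3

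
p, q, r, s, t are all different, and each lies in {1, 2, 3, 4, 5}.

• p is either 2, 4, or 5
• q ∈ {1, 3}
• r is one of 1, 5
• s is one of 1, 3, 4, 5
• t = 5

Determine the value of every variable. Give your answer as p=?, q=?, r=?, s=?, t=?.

p=2, q=3, r=1, s=4, t=5

t's domain is down to {5}, so t = 5. Strike 5 from p, r, s.
That leaves r = 1. So q, s can't be 1.
That leaves q = 3. Strike 3 from s.
That leaves s = 4. So p can't be 4.
p must be 2 (only option left).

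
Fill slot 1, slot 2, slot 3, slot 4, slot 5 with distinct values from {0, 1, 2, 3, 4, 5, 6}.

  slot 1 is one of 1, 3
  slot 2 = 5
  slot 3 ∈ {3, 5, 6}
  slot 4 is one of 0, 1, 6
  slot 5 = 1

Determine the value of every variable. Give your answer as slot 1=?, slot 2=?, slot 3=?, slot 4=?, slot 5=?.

slot 1=3, slot 2=5, slot 3=6, slot 4=0, slot 5=1

slot 2's domain is down to {5}, so slot 2 = 5. Remove 5 from slot 3.
slot 5's domain is down to {1}, so slot 5 = 1. Strike 1 from slot 1, slot 4.
slot 1 must be 3 (only option left). Eliminate 3 elsewhere: slot 3.
That leaves slot 3 = 6. So slot 4 can't be 6.
slot 4's domain is down to {0}, so slot 4 = 0.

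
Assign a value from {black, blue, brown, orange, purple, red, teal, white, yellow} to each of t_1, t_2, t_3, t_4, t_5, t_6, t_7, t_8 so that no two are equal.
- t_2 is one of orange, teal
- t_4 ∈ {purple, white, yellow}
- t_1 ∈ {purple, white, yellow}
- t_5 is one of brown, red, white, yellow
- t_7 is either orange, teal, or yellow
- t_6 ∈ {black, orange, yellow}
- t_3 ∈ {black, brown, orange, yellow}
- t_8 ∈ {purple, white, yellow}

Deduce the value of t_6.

black

The 8 variables draw from only 8 values {black, brown, orange, purple, red, teal, white, yellow}, so each is used; only t_5 can be red, hence t_5 = red.
Among the 7 still-open variables, brown fits only t_3 (and all 7 values in {black, brown, orange, purple, teal, white, yellow} must be used), so t_3 = brown.
The 6 still-open variables together cover exactly {black, orange, purple, teal, white, yellow} — 6 values for 6 variables — and black appears only in t_6's list, so t_6 = black.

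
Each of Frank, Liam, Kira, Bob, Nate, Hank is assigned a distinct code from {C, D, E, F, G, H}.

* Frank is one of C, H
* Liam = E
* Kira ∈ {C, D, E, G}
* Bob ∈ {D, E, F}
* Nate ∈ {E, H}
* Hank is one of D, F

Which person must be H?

Liam has just one choice, so Liam = E. Remove E from Kira, Bob, Nate.
So H goes to Nate.

Nate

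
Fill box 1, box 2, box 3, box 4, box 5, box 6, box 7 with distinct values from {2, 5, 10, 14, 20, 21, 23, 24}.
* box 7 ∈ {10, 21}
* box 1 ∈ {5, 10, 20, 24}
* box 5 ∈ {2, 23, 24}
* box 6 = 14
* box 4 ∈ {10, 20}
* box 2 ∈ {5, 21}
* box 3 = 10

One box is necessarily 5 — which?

box 3 has just one choice, so box 3 = 10. So box 1, box 4, box 7 can't be 10.
That leaves box 4 = 20. Eliminate 20 elsewhere: box 1.
That leaves box 6 = 14.
box 7 has just one choice, so box 7 = 21. So box 2 can't be 21.
So 5 goes to box 2.

box 2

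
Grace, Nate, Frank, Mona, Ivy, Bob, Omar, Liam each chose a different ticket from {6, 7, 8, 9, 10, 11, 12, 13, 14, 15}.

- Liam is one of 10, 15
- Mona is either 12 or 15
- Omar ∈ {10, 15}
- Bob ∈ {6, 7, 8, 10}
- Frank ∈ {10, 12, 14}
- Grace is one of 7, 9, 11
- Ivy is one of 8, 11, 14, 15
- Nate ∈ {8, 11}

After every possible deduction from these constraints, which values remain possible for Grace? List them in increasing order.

Omar and Liam share exactly the 2 values {10, 15}; by pigeonhole those values go to them, so strike 10, 15 from Frank, Mona, Ivy, Bob.
Mona must be 12 (only option left). Remove 12 from Frank.
That leaves Frank = 14. Strike 14 from Ivy.
Nate and Ivy share exactly the 2 values {8, 11}; by pigeonhole those values go to them, so strike 8, 11 from Grace, Bob.
No further eliminations apply; Grace can still be any of 7, 9.

7, 9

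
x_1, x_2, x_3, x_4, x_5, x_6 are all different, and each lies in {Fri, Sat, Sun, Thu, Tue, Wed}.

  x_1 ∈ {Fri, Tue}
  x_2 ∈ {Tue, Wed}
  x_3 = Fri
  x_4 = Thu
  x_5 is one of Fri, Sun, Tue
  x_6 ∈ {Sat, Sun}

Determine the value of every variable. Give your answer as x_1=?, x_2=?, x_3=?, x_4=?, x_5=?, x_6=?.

x_3 has just one choice, so x_3 = Fri. Remove Fri from x_1, x_5.
That leaves x_4 = Thu.
That leaves x_1 = Tue. Eliminate Tue elsewhere: x_2, x_5.
x_2 must be Wed (only option left).
x_5 must be Sun (only option left). Eliminate Sun elsewhere: x_6.
x_6 must be Sat (only option left).

x_1=Tue, x_2=Wed, x_3=Fri, x_4=Thu, x_5=Sun, x_6=Sat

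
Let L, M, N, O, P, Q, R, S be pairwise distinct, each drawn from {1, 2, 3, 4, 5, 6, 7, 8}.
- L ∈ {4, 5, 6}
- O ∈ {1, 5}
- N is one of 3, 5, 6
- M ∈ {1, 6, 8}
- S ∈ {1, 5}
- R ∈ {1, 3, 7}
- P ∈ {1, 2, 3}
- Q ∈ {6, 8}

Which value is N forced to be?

3

The 8 variables together cover exactly {1, 2, 3, 4, 5, 6, 7, 8} — 8 values for 8 variables — and 2 appears only in P's list, so P = 2.
Among the 7 still-open variables, 4 fits only L (and all 7 values in {1, 3, 4, 5, 6, 7, 8} must be used), so L = 4.
The 6 still-open variables together cover exactly {1, 3, 5, 6, 7, 8} — 6 values for 6 variables — and 7 appears only in R's list, so R = 7.
The 5 still-open variables draw from only 5 values {1, 3, 5, 6, 8}, so each is used; only N can be 3, hence N = 3.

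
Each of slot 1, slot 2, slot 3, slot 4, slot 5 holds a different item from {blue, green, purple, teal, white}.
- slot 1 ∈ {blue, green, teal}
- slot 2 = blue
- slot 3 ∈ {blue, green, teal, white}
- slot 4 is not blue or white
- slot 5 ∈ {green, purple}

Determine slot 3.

white

slot 2's domain is down to {blue}, so slot 2 = blue. Remove blue from slot 1, slot 3.
The 4 still-open variables together cover exactly {green, purple, teal, white} — 4 values for 4 variables — and white appears only in slot 3's list, so slot 3 = white.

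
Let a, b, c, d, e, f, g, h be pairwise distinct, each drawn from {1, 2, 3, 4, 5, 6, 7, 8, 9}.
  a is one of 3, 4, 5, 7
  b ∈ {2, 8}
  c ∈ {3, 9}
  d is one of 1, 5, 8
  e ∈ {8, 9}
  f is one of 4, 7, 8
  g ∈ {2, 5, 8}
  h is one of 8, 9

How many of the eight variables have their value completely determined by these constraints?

4

Among the 8 variables, 1 fits only d (and all 8 values in {1, 2, 3, 4, 5, 7, 8, 9} must be used), so d = 1.
The 2 variables e and h are confined to {8, 9}, which locks those values in; drop them from b, c, f, g.
That leaves b = 2. Strike 2 from g.
c has just one choice, so c = 3. Remove 3 from a.
g has just one choice, so g = 5. Eliminate 5 elsewhere: a.
Determined: b=2, c=3, d=1, g=5. The other variables each still have more than one consistent value. That makes 4.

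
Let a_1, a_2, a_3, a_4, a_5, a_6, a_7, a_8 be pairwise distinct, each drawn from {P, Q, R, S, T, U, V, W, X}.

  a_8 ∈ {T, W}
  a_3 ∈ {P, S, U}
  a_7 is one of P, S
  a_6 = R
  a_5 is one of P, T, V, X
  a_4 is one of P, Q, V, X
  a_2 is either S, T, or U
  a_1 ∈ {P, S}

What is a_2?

a_6's domain is down to {R}, so a_6 = R.
a_1 and a_7 share exactly the 2 values {P, S}; by pigeonhole those values go to them, so strike P, S from a_2, a_3, a_4, a_5.
a_3 must be U (only option left). Strike U from a_2.
So a_2 = T.

T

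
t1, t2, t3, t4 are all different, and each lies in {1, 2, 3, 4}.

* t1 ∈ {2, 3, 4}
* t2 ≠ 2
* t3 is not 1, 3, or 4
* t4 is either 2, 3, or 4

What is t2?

t3's domain is down to {2}, so t3 = 2. So t1, t4 can't be 2.
The 3 still-open variables together cover exactly {1, 3, 4} — 3 values for 3 variables — and 1 appears only in t2's list, so t2 = 1.

1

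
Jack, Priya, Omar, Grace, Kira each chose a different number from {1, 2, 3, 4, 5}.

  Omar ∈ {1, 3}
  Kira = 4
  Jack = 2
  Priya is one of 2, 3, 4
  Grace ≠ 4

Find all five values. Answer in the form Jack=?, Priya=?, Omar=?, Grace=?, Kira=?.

Jack=2, Priya=3, Omar=1, Grace=5, Kira=4

Jack's domain is down to {2}, so Jack = 2. Strike 2 from Priya, Grace.
Kira's domain is down to {4}, so Kira = 4. Eliminate 4 elsewhere: Priya.
Priya must be 3 (only option left). Strike 3 from Omar, Grace.
Omar must be 1 (only option left). Strike 1 from Grace.
Grace has just one choice, so Grace = 5.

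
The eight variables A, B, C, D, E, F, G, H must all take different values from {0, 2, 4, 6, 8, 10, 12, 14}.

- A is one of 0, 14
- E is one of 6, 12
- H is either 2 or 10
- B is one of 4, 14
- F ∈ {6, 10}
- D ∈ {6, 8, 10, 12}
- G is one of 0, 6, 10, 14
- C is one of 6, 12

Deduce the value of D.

8

The 8 variables draw from only 8 values {0, 2, 4, 6, 8, 10, 12, 14}, so each is used; only H can be 2, hence H = 2.
The 7 still-open variables draw from only 7 values {0, 4, 6, 8, 10, 12, 14}, so each is used; only B can be 4, hence B = 4.
The 6 still-open variables draw from only 6 values {0, 6, 8, 10, 12, 14}, so each is used; only D can be 8, hence D = 8.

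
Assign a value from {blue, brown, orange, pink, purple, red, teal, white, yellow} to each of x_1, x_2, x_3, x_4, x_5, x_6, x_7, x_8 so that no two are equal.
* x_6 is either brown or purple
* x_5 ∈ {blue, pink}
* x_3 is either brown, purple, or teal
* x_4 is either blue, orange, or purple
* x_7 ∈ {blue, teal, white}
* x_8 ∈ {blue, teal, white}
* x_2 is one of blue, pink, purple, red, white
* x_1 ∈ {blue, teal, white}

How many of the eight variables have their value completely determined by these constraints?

The 8 variables together cover exactly {blue, brown, orange, pink, purple, red, teal, white} — 8 values for 8 variables — and orange appears only in x_4's list, so x_4 = orange.
The 7 still-open variables draw from only 7 values {blue, brown, pink, purple, red, teal, white}, so each is used; only x_2 can be red, hence x_2 = red.
Among the 6 still-open variables, pink fits only x_5 (and all 6 values in {blue, brown, pink, purple, teal, white} must be used), so x_5 = pink.
x_1, x_7, x_8 share exactly the 3 values {blue, teal, white}; by pigeonhole those values go to them, so strike blue, teal, white from x_3.
Determined: x_2=red, x_4=orange, x_5=pink. The other variables each still have more than one consistent value. That makes 3.

3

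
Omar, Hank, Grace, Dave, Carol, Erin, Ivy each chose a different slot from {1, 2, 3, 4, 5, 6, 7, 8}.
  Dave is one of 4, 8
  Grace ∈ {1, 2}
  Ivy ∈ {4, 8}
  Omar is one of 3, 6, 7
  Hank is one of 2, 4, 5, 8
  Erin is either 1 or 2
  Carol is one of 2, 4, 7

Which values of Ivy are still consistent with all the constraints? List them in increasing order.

Grace and Erin share exactly the 2 values {1, 2}; by pigeonhole those values go to them, so strike 1, 2 from Hank, Carol.
Dave and Ivy share exactly the 2 values {4, 8}; by pigeonhole those values go to them, so strike 4, 8 from Hank, Carol.
Hank's domain is down to {5}, so Hank = 5.
Carol has just one choice, so Carol = 7. So Omar can't be 7.
No further eliminations apply; Ivy can still be any of 4, 8.

4, 8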